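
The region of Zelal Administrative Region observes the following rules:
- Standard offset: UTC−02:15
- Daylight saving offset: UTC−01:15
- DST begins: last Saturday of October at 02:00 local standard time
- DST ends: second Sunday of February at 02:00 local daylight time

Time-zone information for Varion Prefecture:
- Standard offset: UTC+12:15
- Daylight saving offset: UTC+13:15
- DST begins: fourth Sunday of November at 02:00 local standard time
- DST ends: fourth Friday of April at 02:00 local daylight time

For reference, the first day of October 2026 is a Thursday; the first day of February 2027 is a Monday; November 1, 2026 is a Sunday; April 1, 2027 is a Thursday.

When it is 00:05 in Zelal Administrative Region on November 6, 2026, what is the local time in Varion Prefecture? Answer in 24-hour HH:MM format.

1 October 2026 is a Thursday, so Saturdays fall on 3, 10, 17, 24, 31; the last is October 31.
1 February 2027 is a Monday, so the first Sunday is February 7 and the second is February 14.
November 6, 2026 lies within the daylight-saving period (31 October 2026 – 14 February 2027), so Zelal Administrative Region is on daylight time, UTC−01:15.
00:05 Zelal Administrative Region + 1h15m = 01:20 UTC.
1 November 2026 is a Sunday, so the first Sunday is November 1 and the fourth is November 22.
1 April 2027 is a Thursday, so the first Friday is April 2 and the fourth is April 23.
At the standard offset (UTC+12:15), 01:20 UTC + 12h15m = 13:35 Varion Prefecture standard time.
The standard-time date in Varion Prefecture, November 6, 2026, is outside the daylight-saving period (22 November 2026 – 23 April 2027), so Varion Prefecture is on standard time, UTC+12:15.
01:20 UTC + 12h15m = 13:35 Varion Prefecture.

13:35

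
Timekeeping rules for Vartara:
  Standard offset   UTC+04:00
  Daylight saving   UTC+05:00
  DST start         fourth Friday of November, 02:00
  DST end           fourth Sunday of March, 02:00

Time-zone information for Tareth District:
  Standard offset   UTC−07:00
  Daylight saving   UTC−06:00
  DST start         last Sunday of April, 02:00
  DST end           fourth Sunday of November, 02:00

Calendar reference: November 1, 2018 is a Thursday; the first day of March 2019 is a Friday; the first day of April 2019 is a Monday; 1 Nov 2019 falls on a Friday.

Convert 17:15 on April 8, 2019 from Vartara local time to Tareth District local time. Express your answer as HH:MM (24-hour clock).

06:15

1 November 2018 is a Thursday, so the first Friday is November 2 and the fourth is November 23.
1 March 2019 is a Friday, so the first Sunday is March 3 and the fourth is March 24.
Daylight saving runs 23 November 2018 – 24 March 2019; April 8, 2019 is outside that window, so Vartara is on standard time at UTC+04:00.
17:15 Vartara − 4h = 13:15 UTC.
1 April 2019 is a Monday, so Sundays fall on 7, 14, 21, 28; the last is April 28.
1 November 2019 is a Friday, so the first Sunday is November 3 and the fourth is November 24.
At the standard offset (UTC−07:00), 13:15 UTC − 7h = 06:15 Tareth District standard time.
Daylight saving runs 28 April – 24 November; the standard-time date in Tareth District, April 8, 2019, is outside that window, so Tareth District is on standard time at UTC−07:00.
13:15 UTC − 7h = 06:15 Tareth District.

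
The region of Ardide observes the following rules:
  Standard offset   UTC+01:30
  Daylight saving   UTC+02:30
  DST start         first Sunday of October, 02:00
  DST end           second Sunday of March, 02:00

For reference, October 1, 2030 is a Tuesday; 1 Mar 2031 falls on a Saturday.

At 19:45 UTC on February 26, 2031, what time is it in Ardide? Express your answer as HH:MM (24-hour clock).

1 October 2030 is a Tuesday, so the first Sunday is October 6.
1 March 2031 is a Saturday, so the first Sunday is March 2 and the second is March 9.
At the standard offset (UTC+01:30), 19:45 UTC + 1h30m = 21:15 Ardide standard time.
Daylight saving runs 6 October 2030 – 9 March 2031; the standard-time date in Ardide, February 26, 2031, is inside that window, so Ardide is at UTC+02:30.
19:45 UTC + 2h30m = 22:15 local.

22:15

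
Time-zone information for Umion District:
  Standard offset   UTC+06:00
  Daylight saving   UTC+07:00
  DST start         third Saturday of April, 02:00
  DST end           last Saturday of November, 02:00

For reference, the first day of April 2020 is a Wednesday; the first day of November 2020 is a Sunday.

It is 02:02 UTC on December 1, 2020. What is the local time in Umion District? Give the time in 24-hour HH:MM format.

1 April 2020 is a Wednesday, so the first Saturday is April 4 and the third is April 18.
1 November 2020 is a Sunday, so Saturdays fall on 7, 14, 21, 28; the last is November 28.
At the standard offset (UTC+06:00), 02:02 UTC + 6h = 08:02 Umion District standard time.
The standard-time date in Umion District, December 1, 2020, is outside the daylight-saving period (18 April – 28 November), so Umion District is on standard time, UTC+06:00.
02:02 UTC + 6h = 08:02 local.

08:02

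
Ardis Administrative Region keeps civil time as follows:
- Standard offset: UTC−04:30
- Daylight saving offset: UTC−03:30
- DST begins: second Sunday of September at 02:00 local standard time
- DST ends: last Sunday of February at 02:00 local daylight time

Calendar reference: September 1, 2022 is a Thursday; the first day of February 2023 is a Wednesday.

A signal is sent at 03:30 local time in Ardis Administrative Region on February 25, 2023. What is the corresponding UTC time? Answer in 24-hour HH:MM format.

07:00

1 September 2022 is a Thursday, so the first Sunday is September 4 and the second is September 11.
1 February 2023 is a Wednesday, so Sundays fall on 5, 12, 19, 26; the last is February 26.
Daylight saving runs 11 September 2022 – 26 February 2023; February 25, 2023 is inside that window, so Ardis Administrative Region is at UTC−03:30.
03:30 local + 3h30m = 07:00 UTC.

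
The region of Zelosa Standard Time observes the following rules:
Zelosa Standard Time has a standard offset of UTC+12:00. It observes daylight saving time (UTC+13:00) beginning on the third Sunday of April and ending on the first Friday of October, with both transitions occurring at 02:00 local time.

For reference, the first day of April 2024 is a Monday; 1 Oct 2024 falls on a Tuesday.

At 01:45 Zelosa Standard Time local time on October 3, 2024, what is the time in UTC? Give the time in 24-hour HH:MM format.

12:45

1 April 2024 is a Monday, so the first Sunday is April 7 and the third is April 21.
1 October 2024 is a Tuesday, so the first Friday is October 4.
October 3, 2024 falls between 21 April and 4 October, so daylight saving is in effect and Zelosa Standard Time is at UTC+13:00.
01:45 local − 13h = 12:45 UTC (rolling into the previous day, 2 October 2024).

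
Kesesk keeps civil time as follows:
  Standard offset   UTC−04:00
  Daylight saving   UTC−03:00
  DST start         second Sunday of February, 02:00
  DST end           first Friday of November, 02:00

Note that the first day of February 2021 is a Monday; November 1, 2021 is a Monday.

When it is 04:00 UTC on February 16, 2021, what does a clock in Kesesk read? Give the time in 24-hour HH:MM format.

01:00

1 February 2021 is a Monday, so the first Sunday is February 7 and the second is February 14.
1 November 2021 is a Monday, so the first Friday is November 5.
At the standard offset (UTC−04:00), 04:00 UTC − 4h = 00:00 Kesesk standard time.
Daylight saving runs 14 February – 5 November; the standard-time date in Kesesk, February 16, 2021, is inside that window, so Kesesk is at UTC−03:00.
04:00 UTC − 3h = 01:00 local.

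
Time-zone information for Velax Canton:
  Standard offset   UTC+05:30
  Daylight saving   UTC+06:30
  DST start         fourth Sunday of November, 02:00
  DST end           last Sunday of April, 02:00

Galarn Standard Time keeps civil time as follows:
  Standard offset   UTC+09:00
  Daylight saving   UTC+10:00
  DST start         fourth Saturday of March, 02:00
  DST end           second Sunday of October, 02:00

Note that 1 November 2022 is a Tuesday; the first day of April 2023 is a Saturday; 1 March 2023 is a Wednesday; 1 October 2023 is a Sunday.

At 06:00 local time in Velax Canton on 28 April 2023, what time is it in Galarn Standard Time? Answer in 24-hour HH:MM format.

1 November 2022 is a Tuesday, so the first Sunday is November 6 and the fourth is November 27.
1 April 2023 is a Saturday, so Sundays fall on 2, 9, 16, 23, 30; the last is April 30.
Daylight saving runs 27 November 2022 – 30 April 2023; 28 April 2023 is inside that window, so Velax Canton is at UTC+06:30.
06:00 Velax Canton − 6h30m = 23:30 UTC (rolling into the previous day, 27 April 2023).
1 March 2023 is a Wednesday, so the first Saturday is March 4 and the fourth is March 25.
1 October 2023 is a Sunday, so the first Sunday is October 1 and the second is October 8.
At the standard offset (UTC+09:00), 23:30 UTC + 9h = 08:30 Galarn Standard Time standard time (rolling into the next day, 28 April 2023).
The standard-time date in Galarn Standard Time, 28 April 2023, falls between 25 March and 8 October, so daylight saving is in effect and Galarn Standard Time is at UTC+10:00.
23:30 UTC + 10h = 09:30 Galarn Standard Time (rolling into the next day, 28 April 2023).

09:30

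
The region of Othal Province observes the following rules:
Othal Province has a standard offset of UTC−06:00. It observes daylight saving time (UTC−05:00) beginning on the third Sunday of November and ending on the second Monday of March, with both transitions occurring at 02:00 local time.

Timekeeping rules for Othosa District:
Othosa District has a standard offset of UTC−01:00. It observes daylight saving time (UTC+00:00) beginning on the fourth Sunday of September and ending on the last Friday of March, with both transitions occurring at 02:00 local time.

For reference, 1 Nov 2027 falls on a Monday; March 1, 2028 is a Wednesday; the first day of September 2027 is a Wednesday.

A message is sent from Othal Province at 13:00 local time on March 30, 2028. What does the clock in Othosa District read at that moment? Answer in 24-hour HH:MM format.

1 November 2027 is a Monday, so the first Sunday is November 7 and the third is November 21.
1 March 2028 is a Wednesday, so the first Monday is March 6 and the second is March 13.
March 30, 2028 does not fall between 21 November 2027 and 13 March 2028, so daylight saving is not in effect and Othal Province is at UTC−06:00.
13:00 Othal Province + 6h = 19:00 UTC.
1 September 2027 is a Wednesday, so the first Sunday is September 5 and the fourth is September 26.
1 March 2028 is a Wednesday, so Fridays fall on 3, 10, 17, 24, 31; the last is March 31.
At the standard offset (UTC−01:00), 19:00 UTC − 1h = 18:00 Othosa District standard time.
The standard-time date in Othosa District, March 30, 2028, falls between 26 September 2027 and 31 March 2028, so daylight saving is in effect and Othosa District is at UTC+00:00.
19:00 UTC + 0h = 19:00 Othosa District.

19:00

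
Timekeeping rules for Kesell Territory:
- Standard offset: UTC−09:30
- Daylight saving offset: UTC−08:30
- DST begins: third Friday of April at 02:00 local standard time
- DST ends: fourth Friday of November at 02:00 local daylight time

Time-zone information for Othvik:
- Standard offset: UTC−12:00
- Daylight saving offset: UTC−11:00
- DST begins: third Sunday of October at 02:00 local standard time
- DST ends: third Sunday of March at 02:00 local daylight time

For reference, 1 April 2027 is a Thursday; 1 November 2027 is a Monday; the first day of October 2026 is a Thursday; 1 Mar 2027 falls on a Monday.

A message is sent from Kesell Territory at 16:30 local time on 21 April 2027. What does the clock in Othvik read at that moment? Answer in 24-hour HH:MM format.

13:00

1 April 2027 is a Thursday, so the first Friday is April 2 and the third is April 16.
1 November 2027 is a Monday, so the first Friday is November 5 and the fourth is November 26.
21 April 2027 lies within the daylight-saving period (16 April – 26 November), so Kesell Territory is on daylight time, UTC−08:30.
16:30 Kesell Territory + 8h30m = 01:00 UTC (rolling into the next day, 22 April 2027).
1 October 2026 is a Thursday, so the first Sunday is October 4 and the third is October 18.
1 March 2027 is a Monday, so the first Sunday is March 7 and the third is March 21.
At the standard offset (UTC−12:00), 01:00 UTC − 12h = 13:00 Othvik standard time (rolling into the previous day, 21 April 2027).
Daylight saving runs 18 October 2026 – 21 March 2027; the standard-time date in Othvik, 21 April 2027, is outside that window, so Othvik is on standard time at UTC−12:00.
01:00 UTC − 12h = 13:00 Othvik (rolling into the previous day, 21 April 2027).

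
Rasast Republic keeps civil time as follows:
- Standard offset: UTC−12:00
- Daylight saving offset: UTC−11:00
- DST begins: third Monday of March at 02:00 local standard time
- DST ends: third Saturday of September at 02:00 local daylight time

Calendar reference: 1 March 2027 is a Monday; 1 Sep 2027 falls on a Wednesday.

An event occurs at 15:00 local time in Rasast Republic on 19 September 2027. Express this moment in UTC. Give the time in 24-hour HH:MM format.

1 March 2027 is a Monday, so the first Monday is March 1 and the third is March 15.
1 September 2027 is a Wednesday, so the first Saturday is September 4 and the third is September 18.
19 September 2027 does not fall between 15 March and 18 September, so daylight saving is not in effect and Rasast Republic is at UTC−12:00.
15:00 local + 12h = 03:00 UTC (rolling into the next day, 20 September 2027).

03:00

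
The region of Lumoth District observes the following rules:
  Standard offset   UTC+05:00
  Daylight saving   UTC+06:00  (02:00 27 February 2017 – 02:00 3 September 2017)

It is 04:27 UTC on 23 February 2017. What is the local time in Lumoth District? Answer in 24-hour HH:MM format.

09:27

At the standard offset (UTC+05:00), 04:27 UTC + 5h = 09:27 Lumoth District standard time.
Daylight saving runs 27 February – 3 September; the standard-time date in Lumoth District, 23 February 2017, is outside that window, so Lumoth District is on standard time at UTC+05:00.
04:27 UTC + 5h = 09:27 local.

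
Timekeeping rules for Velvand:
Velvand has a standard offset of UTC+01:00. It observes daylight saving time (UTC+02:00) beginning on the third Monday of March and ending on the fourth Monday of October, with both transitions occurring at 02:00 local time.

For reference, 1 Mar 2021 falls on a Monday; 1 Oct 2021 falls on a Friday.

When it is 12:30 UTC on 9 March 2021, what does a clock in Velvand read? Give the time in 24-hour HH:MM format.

13:30

1 March 2021 is a Monday, so the first Monday is March 1 and the third is March 15.
1 October 2021 is a Friday, so the first Monday is October 4 and the fourth is October 25.
At the standard offset (UTC+01:00), 12:30 UTC + 1h = 13:30 Velvand standard time.
The standard-time date in Velvand, 9 March 2021, is outside the daylight-saving period (15 March – 25 October), so Velvand is on standard time, UTC+01:00.
12:30 UTC + 1h = 13:30 local.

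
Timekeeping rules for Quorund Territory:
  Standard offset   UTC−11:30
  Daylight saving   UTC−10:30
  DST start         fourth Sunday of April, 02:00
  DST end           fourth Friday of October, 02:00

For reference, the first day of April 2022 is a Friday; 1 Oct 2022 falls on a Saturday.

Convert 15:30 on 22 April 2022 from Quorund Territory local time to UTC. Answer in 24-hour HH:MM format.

1 April 2022 is a Friday, so the first Sunday is April 3 and the fourth is April 24.
1 October 2022 is a Saturday, so the first Friday is October 7 and the fourth is October 28.
Daylight saving runs 24 April – 28 October; 22 April 2022 is outside that window, so Quorund Territory is on standard time at UTC−11:30.
15:30 local + 11h30m = 03:00 UTC (rolling into the next day, 23 April 2022).

03:00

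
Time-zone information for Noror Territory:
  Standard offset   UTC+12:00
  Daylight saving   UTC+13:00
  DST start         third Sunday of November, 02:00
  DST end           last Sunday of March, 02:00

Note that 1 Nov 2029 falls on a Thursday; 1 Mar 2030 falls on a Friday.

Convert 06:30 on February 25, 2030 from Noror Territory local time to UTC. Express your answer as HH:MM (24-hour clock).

17:30

1 November 2029 is a Thursday, so the first Sunday is November 4 and the third is November 18.
1 March 2030 is a Friday, so Sundays fall on 3, 10, 17, 24, 31; the last is March 31.
February 25, 2030 lies within the daylight-saving period (18 November 2029 – 31 March 2030), so Noror Territory is on daylight time, UTC+13:00.
06:30 local − 13h = 17:30 UTC (rolling into the previous day, 24 February 2030).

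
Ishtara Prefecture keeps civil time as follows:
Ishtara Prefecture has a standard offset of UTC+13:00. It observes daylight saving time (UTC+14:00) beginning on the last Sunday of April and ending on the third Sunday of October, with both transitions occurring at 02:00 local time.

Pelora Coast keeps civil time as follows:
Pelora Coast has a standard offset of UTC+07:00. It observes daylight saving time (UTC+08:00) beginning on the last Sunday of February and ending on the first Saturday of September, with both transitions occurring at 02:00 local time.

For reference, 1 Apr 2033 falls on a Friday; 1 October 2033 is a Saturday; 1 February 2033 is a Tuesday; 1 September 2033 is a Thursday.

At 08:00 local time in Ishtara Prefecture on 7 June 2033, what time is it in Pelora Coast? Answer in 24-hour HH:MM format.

02:00

1 April 2033 is a Friday, so Sundays fall on 3, 10, 17, 24; the last is April 24.
1 October 2033 is a Saturday, so the first Sunday is October 2 and the third is October 16.
7 June 2033 falls between 24 April and 16 October, so daylight saving is in effect and Ishtara Prefecture is at UTC+14:00.
08:00 Ishtara Prefecture − 14h = 18:00 UTC (rolling into the previous day, 6 June 2033).
1 February 2033 is a Tuesday, so Sundays fall on 6, 13, 20, 27; the last is February 27.
1 September 2033 is a Thursday, so the first Saturday is September 3.
At the standard offset (UTC+07:00), 18:00 UTC + 7h = 01:00 Pelora Coast standard time (rolling into the next day, 7 June 2033).
The standard-time date in Pelora Coast, 7 June 2033, falls between 27 February and 3 September, so daylight saving is in effect and Pelora Coast is at UTC+08:00.
18:00 UTC + 8h = 02:00 Pelora Coast (rolling into the next day, 7 June 2033).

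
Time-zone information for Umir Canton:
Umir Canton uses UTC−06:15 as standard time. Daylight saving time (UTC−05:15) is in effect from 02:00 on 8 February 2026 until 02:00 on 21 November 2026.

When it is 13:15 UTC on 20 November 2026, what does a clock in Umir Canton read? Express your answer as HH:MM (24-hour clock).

At the standard offset (UTC−06:15), 13:15 UTC − 6h15m = 07:00 Umir Canton standard time.
The standard-time date in Umir Canton, 20 November 2026, lies within the daylight-saving period (8 February – 21 November), so Umir Canton is on daylight time, UTC−05:15.
13:15 UTC − 5h15m = 08:00 local.

08:00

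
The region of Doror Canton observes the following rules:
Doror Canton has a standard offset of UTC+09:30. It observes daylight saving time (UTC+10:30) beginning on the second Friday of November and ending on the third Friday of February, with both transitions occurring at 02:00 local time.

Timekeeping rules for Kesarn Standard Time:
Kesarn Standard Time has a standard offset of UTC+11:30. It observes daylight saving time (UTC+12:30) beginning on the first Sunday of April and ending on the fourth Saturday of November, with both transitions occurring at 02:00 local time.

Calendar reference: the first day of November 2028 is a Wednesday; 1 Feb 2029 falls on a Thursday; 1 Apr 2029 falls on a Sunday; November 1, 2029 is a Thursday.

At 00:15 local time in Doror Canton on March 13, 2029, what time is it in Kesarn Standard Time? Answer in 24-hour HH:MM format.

02:15

1 November 2028 is a Wednesday, so the first Friday is November 3 and the second is November 10.
1 February 2029 is a Thursday, so the first Friday is February 2 and the third is February 16.
March 13, 2029 is outside the daylight-saving period (10 November 2028 – 16 February 2029), so Doror Canton is on standard time, UTC+09:30.
00:15 Doror Canton − 9h30m = 14:45 UTC (rolling into the previous day, 12 March 2029).
1 April 2029 is a Sunday, so the first Sunday is April 1.
1 November 2029 is a Thursday, so the first Saturday is November 3 and the fourth is November 24.
At the standard offset (UTC+11:30), 14:45 UTC + 11h30m = 02:15 Kesarn Standard Time standard time (rolling into the next day, 13 March 2029).
The standard-time date in Kesarn Standard Time, March 13, 2029, does not fall between 1 April and 24 November, so daylight saving is not in effect and Kesarn Standard Time is at UTC+11:30.
14:45 UTC + 11h30m = 02:15 Kesarn Standard Time (rolling into the next day, 13 March 2029).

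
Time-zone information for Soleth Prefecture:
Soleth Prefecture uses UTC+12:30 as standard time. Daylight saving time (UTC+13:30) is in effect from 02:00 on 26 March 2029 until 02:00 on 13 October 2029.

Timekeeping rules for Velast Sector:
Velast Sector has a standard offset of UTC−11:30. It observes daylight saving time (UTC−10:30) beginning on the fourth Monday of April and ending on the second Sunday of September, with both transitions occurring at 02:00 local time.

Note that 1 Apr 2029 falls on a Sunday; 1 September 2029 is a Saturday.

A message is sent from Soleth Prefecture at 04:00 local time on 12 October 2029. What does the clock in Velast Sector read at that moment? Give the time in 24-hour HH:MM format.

Daylight saving runs 26 March – 13 October; 12 October 2029 is inside that window, so Soleth Prefecture is at UTC+13:30.
04:00 Soleth Prefecture − 13h30m = 14:30 UTC (rolling into the previous day, 11 October 2029).
1 April 2029 is a Sunday, so the first Monday is April 2 and the fourth is April 23.
1 September 2029 is a Saturday, so the first Sunday is September 2 and the second is September 9.
At the standard offset (UTC−11:30), 14:30 UTC − 11h30m = 03:00 Velast Sector standard time.
The standard-time date in Velast Sector, 11 October 2029, is outside the daylight-saving period (23 April – 9 September), so Velast Sector is on standard time, UTC−11:30.
14:30 UTC − 11h30m = 03:00 Velast Sector.

03:00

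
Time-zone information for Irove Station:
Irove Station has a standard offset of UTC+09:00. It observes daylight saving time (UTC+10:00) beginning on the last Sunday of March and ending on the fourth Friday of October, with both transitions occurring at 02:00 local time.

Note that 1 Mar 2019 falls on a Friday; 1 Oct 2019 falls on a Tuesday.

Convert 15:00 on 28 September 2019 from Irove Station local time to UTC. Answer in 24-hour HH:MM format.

1 March 2019 is a Friday, so Sundays fall on 3, 10, 17, 24, 31; the last is March 31.
1 October 2019 is a Tuesday, so the first Friday is October 4 and the fourth is October 25.
28 September 2019 falls between 31 March and 25 October, so daylight saving is in effect and Irove Station is at UTC+10:00.
15:00 local − 10h = 05:00 UTC.

05:00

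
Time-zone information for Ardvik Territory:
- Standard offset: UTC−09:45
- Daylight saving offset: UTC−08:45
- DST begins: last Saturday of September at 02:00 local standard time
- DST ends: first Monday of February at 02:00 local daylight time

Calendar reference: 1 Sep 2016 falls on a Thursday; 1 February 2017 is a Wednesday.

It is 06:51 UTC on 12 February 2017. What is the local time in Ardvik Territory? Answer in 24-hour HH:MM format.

21:06

1 September 2016 is a Thursday, so Saturdays fall on 3, 10, 17, 24; the last is September 24.
1 February 2017 is a Wednesday, so the first Monday is February 6.
At the standard offset (UTC−09:45), 06:51 UTC − 9h45m = 21:06 Ardvik Territory standard time (rolling into the previous day, 11 February 2017).
The standard-time date in Ardvik Territory, 11 February 2017, is outside the daylight-saving period (24 September 2016 – 6 February 2017), so Ardvik Territory is on standard time, UTC−09:45.
06:51 UTC − 9h45m = 21:06 local (rolling into the previous day, 11 February 2017).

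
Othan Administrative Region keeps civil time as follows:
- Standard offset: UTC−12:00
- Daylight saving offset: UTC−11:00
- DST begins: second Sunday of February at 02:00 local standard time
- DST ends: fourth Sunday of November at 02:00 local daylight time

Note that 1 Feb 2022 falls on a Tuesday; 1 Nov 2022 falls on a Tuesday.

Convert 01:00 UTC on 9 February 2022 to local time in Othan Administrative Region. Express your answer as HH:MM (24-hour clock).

13:00

1 February 2022 is a Tuesday, so the first Sunday is February 6 and the second is February 13.
1 November 2022 is a Tuesday, so the first Sunday is November 6 and the fourth is November 27.
At the standard offset (UTC−12:00), 01:00 UTC − 12h = 13:00 Othan Administrative Region standard time (rolling into the previous day, 8 February 2022).
The standard-time date in Othan Administrative Region, 8 February 2022, is outside the daylight-saving period (13 February – 27 November), so Othan Administrative Region is on standard time, UTC−12:00.
01:00 UTC − 12h = 13:00 local (rolling into the previous day, 8 February 2022).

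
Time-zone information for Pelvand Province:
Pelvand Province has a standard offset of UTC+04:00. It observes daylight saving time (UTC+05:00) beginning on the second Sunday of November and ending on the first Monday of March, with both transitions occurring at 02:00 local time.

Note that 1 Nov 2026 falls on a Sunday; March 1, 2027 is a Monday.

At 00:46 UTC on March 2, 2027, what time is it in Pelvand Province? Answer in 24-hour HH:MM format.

04:46

1 November 2026 is a Sunday, so the first Sunday is November 1 and the second is November 8.
1 March 2027 is a Monday, so the first Monday is March 1.
At the standard offset (UTC+04:00), 00:46 UTC + 4h = 04:46 Pelvand Province standard time.
The standard-time date in Pelvand Province, March 2, 2027, is outside the daylight-saving period (8 November 2026 – 1 March 2027), so Pelvand Province is on standard time, UTC+04:00.
00:46 UTC + 4h = 04:46 local.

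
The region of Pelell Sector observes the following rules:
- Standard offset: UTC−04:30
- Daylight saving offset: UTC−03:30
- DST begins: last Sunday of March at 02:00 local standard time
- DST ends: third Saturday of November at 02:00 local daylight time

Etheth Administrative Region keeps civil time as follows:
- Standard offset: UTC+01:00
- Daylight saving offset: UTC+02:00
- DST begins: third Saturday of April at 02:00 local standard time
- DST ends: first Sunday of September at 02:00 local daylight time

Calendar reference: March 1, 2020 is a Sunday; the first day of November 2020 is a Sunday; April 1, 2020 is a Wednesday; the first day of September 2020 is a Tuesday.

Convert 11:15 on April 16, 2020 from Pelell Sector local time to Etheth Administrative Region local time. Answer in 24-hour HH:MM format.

15:45

1 March 2020 is a Sunday, so Sundays fall on 1, 8, 15, 22, 29; the last is March 29.
1 November 2020 is a Sunday, so the first Saturday is November 7 and the third is November 21.
April 16, 2020 lies within the daylight-saving period (29 March – 21 November), so Pelell Sector is on daylight time, UTC−03:30.
11:15 Pelell Sector + 3h30m = 14:45 UTC.
1 April 2020 is a Wednesday, so the first Saturday is April 4 and the third is April 18.
1 September 2020 is a Tuesday, so the first Sunday is September 6.
At the standard offset (UTC+01:00), 14:45 UTC + 1h = 15:45 Etheth Administrative Region standard time.
The standard-time date in Etheth Administrative Region, April 16, 2020, does not fall between 18 April and 6 September, so daylight saving is not in effect and Etheth Administrative Region is at UTC+01:00.
14:45 UTC + 1h = 15:45 Etheth Administrative Region.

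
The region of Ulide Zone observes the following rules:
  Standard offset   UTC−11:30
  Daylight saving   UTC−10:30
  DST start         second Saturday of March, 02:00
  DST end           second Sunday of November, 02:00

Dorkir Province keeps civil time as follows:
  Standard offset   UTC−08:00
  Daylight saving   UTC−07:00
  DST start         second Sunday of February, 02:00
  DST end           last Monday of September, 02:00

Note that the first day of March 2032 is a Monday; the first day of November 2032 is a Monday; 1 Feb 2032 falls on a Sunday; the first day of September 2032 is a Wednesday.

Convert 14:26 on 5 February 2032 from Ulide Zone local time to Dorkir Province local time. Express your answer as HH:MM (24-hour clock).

17:56

1 March 2032 is a Monday, so the first Saturday is March 6 and the second is March 13.
1 November 2032 is a Monday, so the first Sunday is November 7 and the second is November 14.
5 February 2032 does not fall between 13 March and 14 November, so daylight saving is not in effect and Ulide Zone is at UTC−11:30.
14:26 Ulide Zone + 11h30m = 01:56 UTC (rolling into the next day, 6 February 2032).
1 February 2032 is a Sunday, so the first Sunday is February 1 and the second is February 8.
1 September 2032 is a Wednesday, so Mondays fall on 6, 13, 20, 27; the last is September 27.
At the standard offset (UTC−08:00), 01:56 UTC − 8h = 17:56 Dorkir Province standard time (rolling into the previous day, 5 February 2032).
The standard-time date in Dorkir Province, 5 February 2032, is outside the daylight-saving period (8 February – 27 September), so Dorkir Province is on standard time, UTC−08:00.
01:56 UTC − 8h = 17:56 Dorkir Province (rolling into the previous day, 5 February 2032).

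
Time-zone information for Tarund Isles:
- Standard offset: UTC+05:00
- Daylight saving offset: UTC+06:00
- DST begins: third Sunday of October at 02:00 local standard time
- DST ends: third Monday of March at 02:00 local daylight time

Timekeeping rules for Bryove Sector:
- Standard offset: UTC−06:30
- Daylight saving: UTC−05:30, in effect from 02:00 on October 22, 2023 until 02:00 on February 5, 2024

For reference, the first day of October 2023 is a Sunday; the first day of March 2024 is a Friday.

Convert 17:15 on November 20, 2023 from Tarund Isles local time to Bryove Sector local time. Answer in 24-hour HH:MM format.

1 October 2023 is a Sunday, so the first Sunday is October 1 and the third is October 15.
1 March 2024 is a Friday, so the first Monday is March 4 and the third is March 18.
Daylight saving runs 15 October 2023 – 18 March 2024; November 20, 2023 is inside that window, so Tarund Isles is at UTC+06:00.
17:15 Tarund Isles − 6h = 11:15 UTC.
At the standard offset (UTC−06:30), 11:15 UTC − 6h30m = 04:45 Bryove Sector standard time.
The standard-time date in Bryove Sector, November 20, 2023, falls between 22 October 2023 and 5 February 2024, so daylight saving is in effect and Bryove Sector is at UTC−05:30.
11:15 UTC − 5h30m = 05:45 Bryove Sector.

05:45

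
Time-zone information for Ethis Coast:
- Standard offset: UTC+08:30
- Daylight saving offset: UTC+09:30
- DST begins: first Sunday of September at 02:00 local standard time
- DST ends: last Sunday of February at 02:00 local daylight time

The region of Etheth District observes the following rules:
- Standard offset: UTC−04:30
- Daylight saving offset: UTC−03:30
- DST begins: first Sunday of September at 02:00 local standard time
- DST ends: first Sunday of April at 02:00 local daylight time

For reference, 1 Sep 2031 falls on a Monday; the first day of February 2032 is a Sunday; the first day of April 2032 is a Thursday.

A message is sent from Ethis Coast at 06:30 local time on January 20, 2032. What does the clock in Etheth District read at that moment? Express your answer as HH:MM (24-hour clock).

17:30

1 September 2031 is a Monday, so the first Sunday is September 7.
1 February 2032 is a Sunday, so Sundays fall on 1, 8, 15, 22, 29; the last is February 29.
Daylight saving runs 7 September 2031 – 29 February 2032; January 20, 2032 is inside that window, so Ethis Coast is at UTC+09:30.
06:30 Ethis Coast − 9h30m = 21:00 UTC (rolling into the previous day, 19 January 2032).
1 September 2031 is a Monday, so the first Sunday is September 7.
1 April 2032 is a Thursday, so the first Sunday is April 4.
At the standard offset (UTC−04:30), 21:00 UTC − 4h30m = 16:30 Etheth District standard time.
The standard-time date in Etheth District, January 19, 2032, falls between 7 September 2031 and 4 April 2032, so daylight saving is in effect and Etheth District is at UTC−03:30.
21:00 UTC − 3h30m = 17:30 Etheth District.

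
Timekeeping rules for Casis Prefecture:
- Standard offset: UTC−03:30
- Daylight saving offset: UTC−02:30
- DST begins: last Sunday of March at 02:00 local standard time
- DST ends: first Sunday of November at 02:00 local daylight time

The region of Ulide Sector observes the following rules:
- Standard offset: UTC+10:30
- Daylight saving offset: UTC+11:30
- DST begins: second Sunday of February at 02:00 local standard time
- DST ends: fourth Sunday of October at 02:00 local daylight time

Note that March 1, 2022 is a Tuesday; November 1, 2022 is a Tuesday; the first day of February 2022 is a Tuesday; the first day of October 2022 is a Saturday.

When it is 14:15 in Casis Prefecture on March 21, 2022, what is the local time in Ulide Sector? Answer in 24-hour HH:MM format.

1 March 2022 is a Tuesday, so Sundays fall on 6, 13, 20, 27; the last is March 27.
1 November 2022 is a Tuesday, so the first Sunday is November 6.
March 21, 2022 is outside the daylight-saving period (27 March – 6 November), so Casis Prefecture is on standard time, UTC−03:30.
14:15 Casis Prefecture + 3h30m = 17:45 UTC.
1 February 2022 is a Tuesday, so the first Sunday is February 6 and the second is February 13.
1 October 2022 is a Saturday, so the first Sunday is October 2 and the fourth is October 23.
At the standard offset (UTC+10:30), 17:45 UTC + 10h30m = 04:15 Ulide Sector standard time (rolling into the next day, 22 March 2022).
The standard-time date in Ulide Sector, March 22, 2022, lies within the daylight-saving period (13 February – 23 October), so Ulide Sector is on daylight time, UTC+11:30.
17:45 UTC + 11h30m = 05:15 Ulide Sector (rolling into the next day, 22 March 2022).

05:15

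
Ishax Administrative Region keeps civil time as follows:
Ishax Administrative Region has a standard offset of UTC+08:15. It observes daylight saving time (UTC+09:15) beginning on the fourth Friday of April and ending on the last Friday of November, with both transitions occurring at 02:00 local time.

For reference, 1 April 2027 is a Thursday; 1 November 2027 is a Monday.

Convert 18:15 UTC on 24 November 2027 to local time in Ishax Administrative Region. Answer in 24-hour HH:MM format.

03:30

1 April 2027 is a Thursday, so the first Friday is April 2 and the fourth is April 23.
1 November 2027 is a Monday, so Fridays fall on 5, 12, 19, 26; the last is November 26.
At the standard offset (UTC+08:15), 18:15 UTC + 8h15m = 02:30 Ishax Administrative Region standard time (rolling into the next day, 25 November 2027).
Daylight saving runs 23 April – 26 November; the standard-time date in Ishax Administrative Region, 25 November 2027, is inside that window, so Ishax Administrative Region is at UTC+09:15.
18:15 UTC + 9h15m = 03:30 local (rolling into the next day, 25 November 2027).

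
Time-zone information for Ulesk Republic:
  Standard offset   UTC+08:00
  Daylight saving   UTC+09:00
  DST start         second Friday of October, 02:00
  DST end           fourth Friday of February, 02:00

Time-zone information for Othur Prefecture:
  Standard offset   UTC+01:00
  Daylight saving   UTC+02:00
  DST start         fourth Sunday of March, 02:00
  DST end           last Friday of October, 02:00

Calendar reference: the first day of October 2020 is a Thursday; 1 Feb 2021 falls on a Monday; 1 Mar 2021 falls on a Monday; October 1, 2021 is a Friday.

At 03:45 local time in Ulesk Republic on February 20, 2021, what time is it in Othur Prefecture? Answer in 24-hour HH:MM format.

1 October 2020 is a Thursday, so the first Friday is October 2 and the second is October 9.
1 February 2021 is a Monday, so the first Friday is February 5 and the fourth is February 26.
Daylight saving runs 9 October 2020 – 26 February 2021; February 20, 2021 is inside that window, so Ulesk Republic is at UTC+09:00.
03:45 Ulesk Republic − 9h = 18:45 UTC (rolling into the previous day, 19 February 2021).
1 March 2021 is a Monday, so the first Sunday is March 7 and the fourth is March 28.
1 October 2021 is a Friday, so Fridays fall on 1, 8, 15, 22, 29; the last is October 29.
At the standard offset (UTC+01:00), 18:45 UTC + 1h = 19:45 Othur Prefecture standard time.
The standard-time date in Othur Prefecture, February 19, 2021, does not fall between 28 March and 29 October, so daylight saving is not in effect and Othur Prefecture is at UTC+01:00.
18:45 UTC + 1h = 19:45 Othur Prefecture.

19:45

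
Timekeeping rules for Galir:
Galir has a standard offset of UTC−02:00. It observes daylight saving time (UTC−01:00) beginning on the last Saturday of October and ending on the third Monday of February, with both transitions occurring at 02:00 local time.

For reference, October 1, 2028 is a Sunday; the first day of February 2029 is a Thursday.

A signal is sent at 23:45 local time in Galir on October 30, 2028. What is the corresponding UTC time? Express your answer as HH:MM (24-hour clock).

00:45

1 October 2028 is a Sunday, so Saturdays fall on 7, 14, 21, 28; the last is October 28.
1 February 2029 is a Thursday, so the first Monday is February 5 and the third is February 19.
Daylight saving runs 28 October 2028 – 19 February 2029; October 30, 2028 is inside that window, so Galir is at UTC−01:00.
23:45 local + 1h = 00:45 UTC (rolling into the next day, 31 October 2028).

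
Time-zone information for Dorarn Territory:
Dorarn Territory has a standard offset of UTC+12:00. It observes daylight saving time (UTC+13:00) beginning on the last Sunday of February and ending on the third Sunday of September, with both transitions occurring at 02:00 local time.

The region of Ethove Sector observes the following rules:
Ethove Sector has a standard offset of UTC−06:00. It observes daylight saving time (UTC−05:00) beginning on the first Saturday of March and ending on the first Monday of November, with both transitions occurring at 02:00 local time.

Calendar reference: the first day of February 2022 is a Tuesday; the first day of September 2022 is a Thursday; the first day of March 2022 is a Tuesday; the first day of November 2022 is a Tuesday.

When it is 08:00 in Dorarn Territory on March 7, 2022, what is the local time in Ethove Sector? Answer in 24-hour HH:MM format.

14:00

1 February 2022 is a Tuesday, so Sundays fall on 6, 13, 20, 27; the last is February 27.
1 September 2022 is a Thursday, so the first Sunday is September 4 and the third is September 18.
Daylight saving runs 27 February – 18 September; March 7, 2022 is inside that window, so Dorarn Territory is at UTC+13:00.
08:00 Dorarn Territory − 13h = 19:00 UTC (rolling into the previous day, 6 March 2022).
1 March 2022 is a Tuesday, so the first Saturday is March 5.
1 November 2022 is a Tuesday, so the first Monday is November 7.
At the standard offset (UTC−06:00), 19:00 UTC − 6h = 13:00 Ethove Sector standard time.
Daylight saving runs 5 March – 7 November; the standard-time date in Ethove Sector, March 6, 2022, is inside that window, so Ethove Sector is at UTC−05:00.
19:00 UTC − 5h = 14:00 Ethove Sector.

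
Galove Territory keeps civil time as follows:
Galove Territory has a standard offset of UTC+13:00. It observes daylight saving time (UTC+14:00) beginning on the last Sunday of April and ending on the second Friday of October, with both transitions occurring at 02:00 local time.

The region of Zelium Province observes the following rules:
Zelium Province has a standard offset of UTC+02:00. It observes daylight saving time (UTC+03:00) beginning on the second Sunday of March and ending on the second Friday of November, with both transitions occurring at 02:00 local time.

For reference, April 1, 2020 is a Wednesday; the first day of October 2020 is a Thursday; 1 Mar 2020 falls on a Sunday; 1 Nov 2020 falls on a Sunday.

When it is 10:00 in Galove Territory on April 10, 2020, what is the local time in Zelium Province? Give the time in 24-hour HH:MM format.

1 April 2020 is a Wednesday, so Sundays fall on 5, 12, 19, 26; the last is April 26.
1 October 2020 is a Thursday, so the first Friday is October 2 and the second is October 9.
April 10, 2020 does not fall between 26 April and 9 October, so daylight saving is not in effect and Galove Territory is at UTC+13:00.
10:00 Galove Territory − 13h = 21:00 UTC (rolling into the previous day, 9 April 2020).
1 March 2020 is a Sunday, so the first Sunday is March 1 and the second is March 8.
1 November 2020 is a Sunday, so the first Friday is November 6 and the second is November 13.
At the standard offset (UTC+02:00), 21:00 UTC + 2h = 23:00 Zelium Province standard time.
The standard-time date in Zelium Province, April 9, 2020, falls between 8 March and 13 November, so daylight saving is in effect and Zelium Province is at UTC+03:00.
21:00 UTC + 3h = 00:00 Zelium Province (rolling into the next day, 10 April 2020).

00:00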